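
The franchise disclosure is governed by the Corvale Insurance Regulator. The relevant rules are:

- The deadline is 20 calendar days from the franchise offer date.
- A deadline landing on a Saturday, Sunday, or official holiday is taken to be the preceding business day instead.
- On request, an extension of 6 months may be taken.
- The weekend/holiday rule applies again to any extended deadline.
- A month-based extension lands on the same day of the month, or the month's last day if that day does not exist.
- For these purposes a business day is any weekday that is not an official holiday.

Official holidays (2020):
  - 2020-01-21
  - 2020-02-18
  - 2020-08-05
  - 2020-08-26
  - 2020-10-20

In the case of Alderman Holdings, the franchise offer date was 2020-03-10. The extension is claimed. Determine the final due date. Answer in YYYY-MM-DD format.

Adding 20 calendar days to 2020-03-10 gives 2020-03-30.
2020-03-30 (Monday) is already a business day.
Applying the 6 months extension: 6 months after 2020-03-30 is 2020-09-30.
2020-09-30 is a Wednesday and not a listed holiday, so it stands.
Final deadline: 2020-09-30.

2020-09-30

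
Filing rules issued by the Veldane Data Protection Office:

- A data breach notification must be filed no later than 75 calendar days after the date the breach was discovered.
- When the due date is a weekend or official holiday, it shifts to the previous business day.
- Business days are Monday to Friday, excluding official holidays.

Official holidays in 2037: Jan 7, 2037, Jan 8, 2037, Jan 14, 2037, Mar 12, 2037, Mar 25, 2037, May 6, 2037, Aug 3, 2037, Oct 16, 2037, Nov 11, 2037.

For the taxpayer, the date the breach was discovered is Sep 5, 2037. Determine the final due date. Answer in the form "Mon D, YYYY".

Nov 19, 2037

From Sep 5, 2037, 75 calendar days later is Nov 19, 2037.
Nov 19, 2037 is a Thursday and not a listed holiday, so it stands.
Final deadline: Nov 19, 2037.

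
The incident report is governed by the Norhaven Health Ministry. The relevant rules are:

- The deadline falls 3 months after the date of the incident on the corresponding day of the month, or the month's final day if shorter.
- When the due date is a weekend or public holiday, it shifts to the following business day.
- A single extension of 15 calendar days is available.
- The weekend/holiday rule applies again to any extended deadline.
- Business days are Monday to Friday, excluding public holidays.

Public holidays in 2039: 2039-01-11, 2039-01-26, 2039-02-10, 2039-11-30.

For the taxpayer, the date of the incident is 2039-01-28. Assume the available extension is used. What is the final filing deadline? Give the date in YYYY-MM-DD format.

Moving 3 months forward from 2039-01-28 on the corresponding day gives 2039-04-28.
2039-04-28 falls on a Thursday, which is a business day, so no adjustment is needed.
With the 15-day extension, 2039-04-28 becomes 2039-05-13.
2039-05-13 is a Friday and not a listed holiday, so it stands.
The final due date is 2039-05-13.

2039-05-13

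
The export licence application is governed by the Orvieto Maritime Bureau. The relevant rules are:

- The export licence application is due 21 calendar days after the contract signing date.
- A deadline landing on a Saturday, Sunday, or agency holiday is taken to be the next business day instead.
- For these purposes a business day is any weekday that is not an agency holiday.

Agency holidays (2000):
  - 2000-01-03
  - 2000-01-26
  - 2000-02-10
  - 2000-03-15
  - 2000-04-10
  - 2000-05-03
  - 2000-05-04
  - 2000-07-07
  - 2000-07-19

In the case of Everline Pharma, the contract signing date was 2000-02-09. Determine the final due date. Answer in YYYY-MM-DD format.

2000-03-01

From 2000-02-09, 21 calendar days later is 2000-03-01.
2000-03-01 is a Wednesday and not a listed holiday, so it stands.
So the filing is due 2000-03-01.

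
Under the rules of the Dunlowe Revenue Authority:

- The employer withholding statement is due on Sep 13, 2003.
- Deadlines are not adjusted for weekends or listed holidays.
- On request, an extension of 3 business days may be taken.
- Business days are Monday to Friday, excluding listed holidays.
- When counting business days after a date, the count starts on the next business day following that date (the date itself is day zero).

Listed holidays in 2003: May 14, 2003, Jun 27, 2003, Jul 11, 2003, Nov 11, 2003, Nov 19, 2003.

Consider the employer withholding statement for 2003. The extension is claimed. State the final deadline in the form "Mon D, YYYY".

Start from the fixed due date, Sep 13, 2003.
Sep 13, 2003 is a Saturday; no weekend or holiday adjustment applies.
The 3-business-day extension runs from Sep 13, 2003 to Sep 17, 2003.
No adjustment is made for weekends or holidays, so Sep 17, 2003 stands.
So the filing is due Sep 17, 2003.

Sep 17, 2003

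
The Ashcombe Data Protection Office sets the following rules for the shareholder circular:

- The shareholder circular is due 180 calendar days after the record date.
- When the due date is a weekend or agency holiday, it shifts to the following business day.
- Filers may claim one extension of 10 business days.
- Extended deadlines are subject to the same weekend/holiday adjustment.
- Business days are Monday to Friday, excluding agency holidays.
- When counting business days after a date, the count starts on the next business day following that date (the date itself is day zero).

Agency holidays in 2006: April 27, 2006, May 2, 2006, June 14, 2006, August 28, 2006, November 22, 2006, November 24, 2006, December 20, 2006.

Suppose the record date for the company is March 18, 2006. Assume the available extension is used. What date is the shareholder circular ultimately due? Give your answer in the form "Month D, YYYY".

September 28, 2006

Adding 180 calendar days to March 18, 2006 gives September 14, 2006.
Since September 14, 2006 is a Thursday and not a holiday, the date is unchanged.
Counting 10 further business days from September 14, 2006 reaches September 28, 2006.
September 28, 2006 is a Thursday and not a listed holiday, so it stands.
The final due date is September 28, 2006.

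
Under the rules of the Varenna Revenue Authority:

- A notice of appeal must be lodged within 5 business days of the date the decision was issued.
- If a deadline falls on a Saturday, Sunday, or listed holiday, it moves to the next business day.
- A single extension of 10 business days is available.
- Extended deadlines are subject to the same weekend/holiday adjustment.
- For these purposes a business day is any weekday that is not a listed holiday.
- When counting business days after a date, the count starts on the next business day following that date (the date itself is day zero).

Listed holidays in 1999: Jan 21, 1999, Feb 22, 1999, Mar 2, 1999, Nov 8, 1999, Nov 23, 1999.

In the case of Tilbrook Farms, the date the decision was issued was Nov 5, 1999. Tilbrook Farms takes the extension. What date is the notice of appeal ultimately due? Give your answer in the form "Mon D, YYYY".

5 business days after Nov 5, 1999, excluding weekends and holidays, is Nov 15, 1999.
Nov 15, 1999 (Monday) is already a business day.
Applying the 10-business-day extension: 10 business days after Nov 15, 1999 is Nov 30, 1999.
Since Nov 30, 1999 is a Tuesday and not a holiday, the date is unchanged.
Deadline: Nov 30, 1999.

Nov 30, 1999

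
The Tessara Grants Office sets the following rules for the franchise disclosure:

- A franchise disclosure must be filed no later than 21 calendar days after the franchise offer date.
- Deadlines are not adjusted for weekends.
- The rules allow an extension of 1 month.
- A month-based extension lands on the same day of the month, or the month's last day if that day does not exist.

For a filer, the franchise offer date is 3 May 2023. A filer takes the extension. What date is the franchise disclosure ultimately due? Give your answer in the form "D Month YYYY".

From 3 May 2023, 21 calendar days later is 24 May 2023.
24 May 2023 falls on a Wednesday. The rules make no weekend/holiday allowance, so it remains 24 May 2023.
Add 1 month to 24 May 2023: 24 June 2023.
24 June 2023 is a Saturday; no weekend or holiday adjustment applies.
So the filing is due 24 June 2023.

24 June 2023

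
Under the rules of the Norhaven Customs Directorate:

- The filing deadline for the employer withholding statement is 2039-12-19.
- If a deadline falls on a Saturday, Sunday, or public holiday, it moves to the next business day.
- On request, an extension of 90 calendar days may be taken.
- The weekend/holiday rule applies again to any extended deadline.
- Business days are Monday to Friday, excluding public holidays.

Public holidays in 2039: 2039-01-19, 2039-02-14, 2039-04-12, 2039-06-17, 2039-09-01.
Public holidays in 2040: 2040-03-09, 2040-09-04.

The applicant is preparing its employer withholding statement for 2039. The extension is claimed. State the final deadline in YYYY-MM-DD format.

2040-03-19

Start from the fixed due date, 2039-12-19.
2039-12-19 is a Monday and not a listed holiday, so it stands.
Applying the 90-calendar-day extension: 2039-12-19 + 90 days = 2040-03-18.
2040-03-18 is a Sunday, so it moves to the next business day, 2040-03-19 (Monday).
The final due date is 2040-03-19.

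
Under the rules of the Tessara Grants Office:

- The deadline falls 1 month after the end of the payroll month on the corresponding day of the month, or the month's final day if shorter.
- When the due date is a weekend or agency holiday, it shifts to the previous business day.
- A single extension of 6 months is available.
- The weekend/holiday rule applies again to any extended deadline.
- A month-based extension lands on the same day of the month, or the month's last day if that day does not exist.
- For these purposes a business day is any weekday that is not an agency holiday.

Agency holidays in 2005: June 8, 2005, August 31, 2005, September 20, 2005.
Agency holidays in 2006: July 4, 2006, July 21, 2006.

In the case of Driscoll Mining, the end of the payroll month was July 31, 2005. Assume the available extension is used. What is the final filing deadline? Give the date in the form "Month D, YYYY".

February 28, 2006

1 month after July 31, 2005, on the same day of the month, is August 31, 2005.
August 31, 2005 is a listed holiday; the preceding business day is August 30, 2005 (Tuesday).
Add 6 months to August 30, 2005: February 28, 2006 (day 30 does not exist in February, so the month's last day is used).
February 28, 2006 falls on a Tuesday, which is a business day, so no adjustment is needed.
The final due date is February 28, 2006.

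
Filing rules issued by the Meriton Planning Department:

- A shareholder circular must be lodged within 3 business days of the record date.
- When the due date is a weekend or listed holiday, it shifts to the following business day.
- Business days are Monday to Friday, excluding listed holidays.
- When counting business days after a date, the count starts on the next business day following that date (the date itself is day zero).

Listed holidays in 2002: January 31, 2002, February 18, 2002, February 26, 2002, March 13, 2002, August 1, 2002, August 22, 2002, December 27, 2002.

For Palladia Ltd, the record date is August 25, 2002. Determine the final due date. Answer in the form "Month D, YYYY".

August 28, 2002

Starting the day after August 25, 2002 and counting 3 business days lands on August 28, 2002.
August 28, 2002 falls on a Wednesday, which is a business day, so no adjustment is needed.
Final deadline: August 28, 2002.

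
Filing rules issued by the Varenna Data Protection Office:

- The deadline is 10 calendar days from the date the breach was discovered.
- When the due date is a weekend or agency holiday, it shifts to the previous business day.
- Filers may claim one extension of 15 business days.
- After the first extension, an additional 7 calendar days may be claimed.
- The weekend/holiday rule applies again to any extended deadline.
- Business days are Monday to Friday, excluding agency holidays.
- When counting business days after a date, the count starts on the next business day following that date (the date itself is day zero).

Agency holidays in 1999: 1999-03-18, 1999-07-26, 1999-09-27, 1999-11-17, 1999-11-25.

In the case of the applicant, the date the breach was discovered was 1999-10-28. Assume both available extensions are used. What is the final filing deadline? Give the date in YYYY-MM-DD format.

Adding 10 calendar days to 1999-10-28 gives 1999-11-07.
1999-11-07 is a Sunday; the preceding business day is 1999-11-05 (Friday).
Applying the 15-business-day extension: 15 business days after 1999-11-05 is 1999-11-30.
1999-11-30 (Tuesday) is already a business day.
With the 7-day extension, 1999-11-30 becomes 1999-12-07.
1999-12-07 falls on a Tuesday, which is a business day, so no adjustment is needed.
The final due date is 1999-12-07.

1999-12-07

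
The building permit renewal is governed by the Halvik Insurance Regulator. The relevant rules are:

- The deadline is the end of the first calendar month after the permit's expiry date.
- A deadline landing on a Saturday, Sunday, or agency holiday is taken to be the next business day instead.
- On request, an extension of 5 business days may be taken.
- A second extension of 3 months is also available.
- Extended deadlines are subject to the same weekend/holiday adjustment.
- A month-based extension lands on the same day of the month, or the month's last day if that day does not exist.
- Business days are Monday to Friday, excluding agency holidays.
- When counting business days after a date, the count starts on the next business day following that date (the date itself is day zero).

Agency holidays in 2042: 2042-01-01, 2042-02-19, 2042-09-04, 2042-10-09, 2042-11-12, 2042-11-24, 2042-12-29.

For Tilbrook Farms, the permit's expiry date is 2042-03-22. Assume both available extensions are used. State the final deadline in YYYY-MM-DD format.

2042-08-07

The first month after 2042-03-22 is April 2042, whose last day is 2042-04-30.
2042-04-30 is a Wednesday and not a listed holiday, so it stands.
The 5-business-day extension runs from 2042-04-30 to 2042-05-07.
2042-05-07 (Wednesday) is already a business day.
Applying the 3 months extension: 3 months after 2042-05-07 is 2042-08-07.
2042-08-07 (Thursday) is already a business day.
The final due date is 2042-08-07.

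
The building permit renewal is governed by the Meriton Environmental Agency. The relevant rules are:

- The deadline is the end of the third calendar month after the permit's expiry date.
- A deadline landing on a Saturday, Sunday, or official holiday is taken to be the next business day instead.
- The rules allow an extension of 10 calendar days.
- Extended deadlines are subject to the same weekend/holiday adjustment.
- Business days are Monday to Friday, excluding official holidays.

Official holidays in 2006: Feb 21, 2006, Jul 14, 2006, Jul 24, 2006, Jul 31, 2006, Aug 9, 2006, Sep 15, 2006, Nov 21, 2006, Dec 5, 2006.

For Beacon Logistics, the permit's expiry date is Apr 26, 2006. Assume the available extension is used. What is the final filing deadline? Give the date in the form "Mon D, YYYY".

Aug 11, 2006

3 months after Apr 26, 2006 is July 2006; that month ends on Jul 31, 2006.
Jul 31, 2006 is a listed holiday; the next business day is Aug 1, 2006 (Tuesday).
The 10-calendar-day extension moves the deadline from Aug 1, 2006 to Aug 11, 2006.
Since Aug 11, 2006 is a Friday and not a holiday, the date is unchanged.
The final due date is Aug 11, 2006.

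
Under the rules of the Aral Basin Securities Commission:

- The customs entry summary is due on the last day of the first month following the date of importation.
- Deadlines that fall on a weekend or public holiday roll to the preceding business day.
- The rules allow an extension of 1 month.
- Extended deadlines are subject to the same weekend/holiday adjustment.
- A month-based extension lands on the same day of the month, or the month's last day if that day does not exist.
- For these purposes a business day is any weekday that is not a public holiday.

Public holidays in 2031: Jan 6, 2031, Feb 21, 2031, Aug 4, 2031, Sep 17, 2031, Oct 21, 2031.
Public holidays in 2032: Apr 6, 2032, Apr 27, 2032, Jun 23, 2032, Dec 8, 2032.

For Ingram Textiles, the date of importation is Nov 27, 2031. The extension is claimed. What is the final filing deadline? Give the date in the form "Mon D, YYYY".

Jan 30, 2032

1 month after Nov 27, 2031 is December 2031; that month ends on Dec 31, 2031.
Since Dec 31, 2031 is a Wednesday and not a holiday, the date is unchanged.
The 1 month extension carries Dec 31, 2031 to Jan 31, 2032.
Jan 31, 2032 is a Saturday, so it moves to the preceding business day, Jan 30, 2032 (Friday).
Final deadline: Jan 30, 2032.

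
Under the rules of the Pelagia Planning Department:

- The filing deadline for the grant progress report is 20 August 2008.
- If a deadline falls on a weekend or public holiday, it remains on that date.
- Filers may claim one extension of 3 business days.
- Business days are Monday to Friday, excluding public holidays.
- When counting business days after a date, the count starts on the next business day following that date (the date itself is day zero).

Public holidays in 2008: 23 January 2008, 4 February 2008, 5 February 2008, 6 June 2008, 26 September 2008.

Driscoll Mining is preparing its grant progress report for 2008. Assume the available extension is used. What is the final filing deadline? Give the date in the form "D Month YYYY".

The stated deadline is 20 August 2008.
No adjustment is made for weekends or holidays, so 20 August 2008 stands.
Counting 3 further business days from 20 August 2008 reaches 25 August 2008.
No adjustment is made for weekends or holidays, so 25 August 2008 stands.
Final deadline: 25 August 2008.

25 August 2008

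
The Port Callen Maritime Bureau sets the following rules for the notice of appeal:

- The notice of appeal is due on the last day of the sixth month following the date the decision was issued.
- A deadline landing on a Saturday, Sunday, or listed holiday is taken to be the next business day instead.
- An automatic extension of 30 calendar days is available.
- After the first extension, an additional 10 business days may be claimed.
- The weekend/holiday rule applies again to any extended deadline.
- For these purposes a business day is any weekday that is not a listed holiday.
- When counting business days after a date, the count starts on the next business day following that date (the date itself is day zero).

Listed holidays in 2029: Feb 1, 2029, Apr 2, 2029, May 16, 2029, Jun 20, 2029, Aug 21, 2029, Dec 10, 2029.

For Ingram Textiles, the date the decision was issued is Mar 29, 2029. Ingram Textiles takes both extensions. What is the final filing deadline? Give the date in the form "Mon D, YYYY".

Nov 14, 2029

The sixth month after Mar 29, 2029 is September 2029, whose last day is Sep 30, 2029.
Sep 30, 2029 falls on a Sunday. Rolling to the next business day gives Oct 1, 2029, a Monday.
Applying the 30-calendar-day extension: Oct 1, 2029 + 30 days = Oct 31, 2029.
Oct 31, 2029 (Wednesday) is already a business day.
Counting 10 further business days from Oct 31, 2029 reaches Nov 14, 2029.
Since Nov 14, 2029 is a Wednesday and not a holiday, the date is unchanged.
Deadline: Nov 14, 2029.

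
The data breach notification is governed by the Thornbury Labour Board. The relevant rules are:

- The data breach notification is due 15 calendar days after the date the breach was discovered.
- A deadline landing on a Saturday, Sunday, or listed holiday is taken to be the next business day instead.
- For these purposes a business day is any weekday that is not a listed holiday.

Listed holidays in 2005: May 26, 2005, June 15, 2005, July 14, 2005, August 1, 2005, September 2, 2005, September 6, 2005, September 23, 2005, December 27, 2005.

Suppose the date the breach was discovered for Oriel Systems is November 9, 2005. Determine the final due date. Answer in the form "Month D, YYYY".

Adding 15 calendar days to November 9, 2005 gives November 24, 2005.
November 24, 2005 is a Thursday and not a listed holiday, so it stands.
So the filing is due November 24, 2005.

November 24, 2005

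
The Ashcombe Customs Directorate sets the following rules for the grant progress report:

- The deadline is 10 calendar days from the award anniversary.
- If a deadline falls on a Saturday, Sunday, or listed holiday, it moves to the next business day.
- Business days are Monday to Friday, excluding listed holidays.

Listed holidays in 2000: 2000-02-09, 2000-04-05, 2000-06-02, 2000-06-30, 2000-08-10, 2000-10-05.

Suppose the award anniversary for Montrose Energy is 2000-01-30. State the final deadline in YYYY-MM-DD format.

2000-02-10

From 2000-01-30, 10 calendar days later is 2000-02-09.
2000-02-09 is a listed holiday, so it moves to the next business day, 2000-02-10 (Thursday).
So the filing is due 2000-02-10.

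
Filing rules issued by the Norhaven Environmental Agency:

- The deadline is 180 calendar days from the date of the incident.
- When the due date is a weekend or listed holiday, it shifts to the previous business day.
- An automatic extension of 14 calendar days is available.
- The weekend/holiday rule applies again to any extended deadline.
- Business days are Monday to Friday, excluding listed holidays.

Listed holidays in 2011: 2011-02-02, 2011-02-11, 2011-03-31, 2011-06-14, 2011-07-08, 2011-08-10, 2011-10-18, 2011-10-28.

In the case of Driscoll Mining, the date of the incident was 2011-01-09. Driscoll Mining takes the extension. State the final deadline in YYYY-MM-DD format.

2011-07-21

From 2011-01-09, 180 calendar days later is 2011-07-08.
2011-07-08 falls on a listed holiday. Rolling to the preceding business day gives 2011-07-07, a Thursday.
The 14-calendar-day extension moves the deadline from 2011-07-07 to 2011-07-21.
2011-07-21 falls on a Thursday, which is a business day, so no adjustment is needed.
Deadline: 2011-07-21.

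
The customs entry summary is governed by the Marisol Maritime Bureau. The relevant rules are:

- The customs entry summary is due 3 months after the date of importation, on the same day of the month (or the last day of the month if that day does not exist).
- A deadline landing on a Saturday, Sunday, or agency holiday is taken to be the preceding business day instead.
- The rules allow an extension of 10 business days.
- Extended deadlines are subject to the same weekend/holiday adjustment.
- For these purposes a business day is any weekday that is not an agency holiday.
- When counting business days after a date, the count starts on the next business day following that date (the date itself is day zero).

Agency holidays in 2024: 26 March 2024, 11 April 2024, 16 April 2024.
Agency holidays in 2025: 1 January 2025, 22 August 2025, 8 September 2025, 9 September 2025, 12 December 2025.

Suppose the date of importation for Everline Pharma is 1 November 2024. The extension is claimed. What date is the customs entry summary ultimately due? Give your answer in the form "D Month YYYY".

14 February 2025

3 months from 1 November 2024 is 1 February 2025.
1 February 2025 is a Saturday; the preceding business day is 31 January 2025 (Friday).
Counting 10 further business days from 31 January 2025 reaches 14 February 2025.
Since 14 February 2025 is a Friday and not a holiday, the date is unchanged.
The final due date is 14 February 2025.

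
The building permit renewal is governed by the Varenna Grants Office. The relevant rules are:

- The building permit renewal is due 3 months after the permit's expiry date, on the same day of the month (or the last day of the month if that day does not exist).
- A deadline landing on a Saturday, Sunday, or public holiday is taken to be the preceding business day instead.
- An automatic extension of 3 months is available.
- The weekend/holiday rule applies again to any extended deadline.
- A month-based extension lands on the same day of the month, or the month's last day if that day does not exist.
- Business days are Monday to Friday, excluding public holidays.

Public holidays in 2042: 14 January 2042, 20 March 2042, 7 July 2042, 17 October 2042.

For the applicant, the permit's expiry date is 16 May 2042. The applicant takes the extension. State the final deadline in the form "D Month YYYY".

3 months from 16 May 2042 is 16 August 2042.
16 August 2042 is a Saturday, so it moves to the preceding business day, 15 August 2042 (Friday).
The 3 months extension carries 15 August 2042 to 15 November 2042.
15 November 2042 is a Saturday; the preceding business day is 14 November 2042 (Friday).
The final due date is 14 November 2042.

14 November 2042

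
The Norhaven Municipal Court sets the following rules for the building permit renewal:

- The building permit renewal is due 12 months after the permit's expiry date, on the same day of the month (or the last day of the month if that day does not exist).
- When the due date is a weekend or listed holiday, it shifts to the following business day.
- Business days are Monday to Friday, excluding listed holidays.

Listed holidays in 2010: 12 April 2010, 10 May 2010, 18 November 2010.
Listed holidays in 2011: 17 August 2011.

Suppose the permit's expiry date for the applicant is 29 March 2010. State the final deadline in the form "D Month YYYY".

12 months from 29 March 2010 is 29 March 2011.
Since 29 March 2011 is a Tuesday and not a holiday, the date is unchanged.
The final due date is 29 March 2011.

29 March 2011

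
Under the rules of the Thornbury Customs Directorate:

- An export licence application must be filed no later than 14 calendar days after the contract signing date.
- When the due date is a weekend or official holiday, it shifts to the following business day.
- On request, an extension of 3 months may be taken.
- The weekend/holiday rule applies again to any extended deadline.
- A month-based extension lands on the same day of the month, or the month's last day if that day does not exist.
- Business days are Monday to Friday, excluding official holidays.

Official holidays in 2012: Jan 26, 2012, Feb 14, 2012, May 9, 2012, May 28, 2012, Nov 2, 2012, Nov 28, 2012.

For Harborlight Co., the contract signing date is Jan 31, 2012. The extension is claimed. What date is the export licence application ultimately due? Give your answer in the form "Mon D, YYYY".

Adding 14 calendar days to Jan 31, 2012 gives Feb 14, 2012.
Feb 14, 2012 is a listed holiday, so it moves to the next business day, Feb 15, 2012 (Wednesday).
Applying the 3 months extension: 3 months after Feb 15, 2012 is May 15, 2012.
Since May 15, 2012 is a Tuesday and not a holiday, the date is unchanged.
So the filing is due May 15, 2012.

May 15, 2012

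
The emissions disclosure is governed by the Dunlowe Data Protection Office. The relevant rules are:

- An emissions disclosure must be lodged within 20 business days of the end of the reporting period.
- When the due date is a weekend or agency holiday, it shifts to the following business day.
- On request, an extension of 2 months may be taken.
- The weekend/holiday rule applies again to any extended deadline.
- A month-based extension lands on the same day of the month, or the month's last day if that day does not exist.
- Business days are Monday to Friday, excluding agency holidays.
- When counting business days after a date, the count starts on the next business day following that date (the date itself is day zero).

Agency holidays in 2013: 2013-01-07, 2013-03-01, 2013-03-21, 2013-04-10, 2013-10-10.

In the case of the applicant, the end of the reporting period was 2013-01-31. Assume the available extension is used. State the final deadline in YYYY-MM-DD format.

2013-04-29

Starting the day after 2013-01-31 and counting 20 business days lands on 2013-02-28.
2013-02-28 falls on a Thursday, which is a business day, so no adjustment is needed.
Applying the 2 months extension: 2 months after 2013-02-28 is 2013-04-28.
Because 2013-04-28 is a Sunday, the deadline becomes 2013-04-29 (Monday).
So the filing is due 2013-04-29.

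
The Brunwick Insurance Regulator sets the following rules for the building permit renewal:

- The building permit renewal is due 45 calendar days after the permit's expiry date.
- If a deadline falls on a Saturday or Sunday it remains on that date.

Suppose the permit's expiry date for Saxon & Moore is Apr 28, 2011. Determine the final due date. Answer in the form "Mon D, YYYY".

Jun 12, 2011

Adding 45 calendar days to Apr 28, 2011 gives Jun 12, 2011.
Jun 12, 2011 falls on a Sunday. The rules make no weekend/holiday allowance, so it remains Jun 12, 2011.
The final due date is Jun 12, 2011.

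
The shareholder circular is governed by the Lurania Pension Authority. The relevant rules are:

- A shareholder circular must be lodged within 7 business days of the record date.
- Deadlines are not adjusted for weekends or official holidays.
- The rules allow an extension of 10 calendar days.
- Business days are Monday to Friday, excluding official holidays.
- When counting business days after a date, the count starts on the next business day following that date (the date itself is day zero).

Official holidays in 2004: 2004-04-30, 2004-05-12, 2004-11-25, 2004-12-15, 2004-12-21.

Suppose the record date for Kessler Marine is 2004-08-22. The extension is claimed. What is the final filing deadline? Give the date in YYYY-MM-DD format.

Counting 7 business days after 2004-08-22 (skipping weekends and listed holidays) reaches 2004-08-31.
No adjustment is made for weekends or holidays, so 2004-08-31 stands.
The 10-calendar-day extension moves the deadline from 2004-08-31 to 2004-09-10.
2004-09-10 falls on a Friday. The rules make no weekend/holiday allowance, so it remains 2004-09-10.
The final due date is 2004-09-10.

2004-09-10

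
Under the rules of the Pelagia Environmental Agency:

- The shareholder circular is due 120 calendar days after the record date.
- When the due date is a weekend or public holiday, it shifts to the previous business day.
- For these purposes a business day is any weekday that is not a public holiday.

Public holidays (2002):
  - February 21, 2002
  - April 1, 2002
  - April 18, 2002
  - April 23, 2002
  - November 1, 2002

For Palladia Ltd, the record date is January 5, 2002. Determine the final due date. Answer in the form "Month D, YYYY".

May 3, 2002

120 calendar days after January 5, 2002 is May 5, 2002.
May 5, 2002 is a Sunday, so it moves to the preceding business day, May 3, 2002 (Friday).
The final due date is May 3, 2002.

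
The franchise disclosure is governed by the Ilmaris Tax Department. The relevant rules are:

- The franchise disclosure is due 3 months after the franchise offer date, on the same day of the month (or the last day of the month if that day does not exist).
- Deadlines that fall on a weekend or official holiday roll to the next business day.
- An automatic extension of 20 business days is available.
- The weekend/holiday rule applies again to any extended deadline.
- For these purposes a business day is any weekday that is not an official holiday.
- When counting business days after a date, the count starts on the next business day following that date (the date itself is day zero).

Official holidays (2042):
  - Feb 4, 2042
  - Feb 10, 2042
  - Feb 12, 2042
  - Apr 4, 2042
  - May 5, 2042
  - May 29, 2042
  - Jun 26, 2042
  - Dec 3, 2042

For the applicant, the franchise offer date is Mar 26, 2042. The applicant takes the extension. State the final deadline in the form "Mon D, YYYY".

3 months after Mar 26, 2042, on the same day of the month, is Jun 26, 2042.
Jun 26, 2042 falls on a listed holiday. Rolling to the next business day gives Jun 27, 2042, a Friday.
The 20-business-day extension runs from Jun 27, 2042 to Jul 25, 2042.
Jul 25, 2042 (Friday) is already a business day.
Final deadline: Jul 25, 2042.

Jul 25, 2042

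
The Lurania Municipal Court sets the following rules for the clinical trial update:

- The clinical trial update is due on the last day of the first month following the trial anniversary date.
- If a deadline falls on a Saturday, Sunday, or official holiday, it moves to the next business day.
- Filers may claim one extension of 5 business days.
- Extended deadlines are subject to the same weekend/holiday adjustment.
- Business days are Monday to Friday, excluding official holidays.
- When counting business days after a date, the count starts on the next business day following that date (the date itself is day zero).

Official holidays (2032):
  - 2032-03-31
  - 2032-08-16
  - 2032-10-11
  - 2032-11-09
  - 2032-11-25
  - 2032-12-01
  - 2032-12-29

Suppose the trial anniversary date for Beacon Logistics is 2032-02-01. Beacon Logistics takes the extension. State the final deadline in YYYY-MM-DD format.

2032-04-08

1 month after 2032-02-01 is March 2032; that month ends on 2032-03-31.
2032-03-31 is a listed holiday; the next business day is 2032-04-01 (Thursday).
Applying the 5-business-day extension: 5 business days after 2032-04-01 is 2032-04-08.
2032-04-08 is a Thursday and not a listed holiday, so it stands.
Deadline: 2032-04-08.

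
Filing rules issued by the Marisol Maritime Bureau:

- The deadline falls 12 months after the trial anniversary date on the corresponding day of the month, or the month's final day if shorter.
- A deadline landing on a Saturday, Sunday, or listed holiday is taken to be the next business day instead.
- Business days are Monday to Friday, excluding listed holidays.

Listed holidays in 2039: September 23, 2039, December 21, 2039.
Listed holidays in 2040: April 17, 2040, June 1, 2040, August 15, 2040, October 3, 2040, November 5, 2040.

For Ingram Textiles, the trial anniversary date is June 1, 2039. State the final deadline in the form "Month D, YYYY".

June 4, 2040

12 months after June 1, 2039, on the same day of the month, is June 1, 2040.
June 1, 2040 is a listed holiday, so it moves to the next business day, June 4, 2040 (Monday).
Final deadline: June 4, 2040.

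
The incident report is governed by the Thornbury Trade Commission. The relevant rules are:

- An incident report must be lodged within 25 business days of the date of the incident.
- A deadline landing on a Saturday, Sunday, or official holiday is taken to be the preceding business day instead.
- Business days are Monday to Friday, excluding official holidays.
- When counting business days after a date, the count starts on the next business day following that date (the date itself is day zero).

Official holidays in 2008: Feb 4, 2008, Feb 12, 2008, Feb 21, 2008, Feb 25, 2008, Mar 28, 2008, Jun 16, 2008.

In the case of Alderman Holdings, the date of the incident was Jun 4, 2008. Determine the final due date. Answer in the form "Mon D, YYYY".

Counting 25 business days after Jun 4, 2008 (skipping weekends and listed holidays) reaches Jul 10, 2008.
Jul 10, 2008 falls on a Thursday, which is a business day, so no adjustment is needed.
Final deadline: Jul 10, 2008.

Jul 10, 2008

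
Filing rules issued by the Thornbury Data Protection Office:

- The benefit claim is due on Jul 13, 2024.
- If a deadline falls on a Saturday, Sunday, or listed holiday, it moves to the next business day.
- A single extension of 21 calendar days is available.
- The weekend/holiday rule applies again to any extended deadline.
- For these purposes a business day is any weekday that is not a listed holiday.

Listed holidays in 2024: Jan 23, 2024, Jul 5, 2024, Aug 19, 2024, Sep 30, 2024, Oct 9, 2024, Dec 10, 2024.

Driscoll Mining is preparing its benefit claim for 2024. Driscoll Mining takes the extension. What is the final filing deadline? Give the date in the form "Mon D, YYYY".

Aug 5, 2024

The stated deadline is Jul 13, 2024.
Because Jul 13, 2024 is a Saturday, the deadline becomes Jul 15, 2024 (Monday).
Applying the 21-calendar-day extension: Jul 15, 2024 + 21 days = Aug 5, 2024.
Since Aug 5, 2024 is a Monday and not a holiday, the date is unchanged.
Final deadline: Aug 5, 2024.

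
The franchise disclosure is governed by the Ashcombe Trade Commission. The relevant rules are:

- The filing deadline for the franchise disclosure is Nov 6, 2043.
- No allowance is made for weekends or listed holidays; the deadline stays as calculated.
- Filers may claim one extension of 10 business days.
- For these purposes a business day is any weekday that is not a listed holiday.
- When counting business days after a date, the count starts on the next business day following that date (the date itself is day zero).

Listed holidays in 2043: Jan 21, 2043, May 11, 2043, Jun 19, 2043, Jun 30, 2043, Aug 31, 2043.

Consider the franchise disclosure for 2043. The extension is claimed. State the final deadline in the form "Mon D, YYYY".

The stated deadline is Nov 6, 2043.
Nov 6, 2043 is a Friday; no weekend or holiday adjustment applies.
The 10-business-day extension runs from Nov 6, 2043 to Nov 20, 2043.
Nov 20, 2043 falls on a Friday. The rules make no weekend/holiday allowance, so it remains Nov 20, 2043.
So the filing is due Nov 20, 2043.

Nov 20, 2043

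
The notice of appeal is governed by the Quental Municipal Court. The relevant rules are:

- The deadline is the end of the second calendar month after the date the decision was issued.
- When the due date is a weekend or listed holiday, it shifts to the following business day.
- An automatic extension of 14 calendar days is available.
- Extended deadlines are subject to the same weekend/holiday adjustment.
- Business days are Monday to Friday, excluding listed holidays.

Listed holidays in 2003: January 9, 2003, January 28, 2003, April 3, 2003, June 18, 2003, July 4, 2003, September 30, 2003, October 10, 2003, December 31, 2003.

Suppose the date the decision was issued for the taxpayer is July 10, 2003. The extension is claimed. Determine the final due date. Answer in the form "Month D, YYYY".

2 months after July 10, 2003 is September 2003; that month ends on September 30, 2003.
September 30, 2003 is a listed holiday; the next business day is October 1, 2003 (Wednesday).
The 14-calendar-day extension moves the deadline from October 1, 2003 to October 15, 2003.
Since October 15, 2003 is a Wednesday and not a holiday, the date is unchanged.
Final deadline: October 15, 2003.

October 15, 2003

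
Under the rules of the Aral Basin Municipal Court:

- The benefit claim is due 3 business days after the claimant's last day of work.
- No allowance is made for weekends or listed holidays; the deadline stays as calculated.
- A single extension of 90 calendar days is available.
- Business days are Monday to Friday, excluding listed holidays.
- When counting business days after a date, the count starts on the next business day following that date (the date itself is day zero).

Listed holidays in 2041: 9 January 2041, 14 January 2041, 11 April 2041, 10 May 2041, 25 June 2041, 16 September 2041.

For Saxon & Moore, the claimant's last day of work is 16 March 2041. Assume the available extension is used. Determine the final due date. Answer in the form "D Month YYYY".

18 June 2041

Counting 3 business days after 16 March 2041 (skipping weekends and listed holidays) reaches 20 March 2041.
No adjustment is made for weekends or holidays, so 20 March 2041 stands.
Applying the 90-calendar-day extension: 20 March 2041 + 90 days = 18 June 2041.
18 June 2041 falls on a Tuesday. The rules make no weekend/holiday allowance, so it remains 18 June 2041.
The final due date is 18 June 2041.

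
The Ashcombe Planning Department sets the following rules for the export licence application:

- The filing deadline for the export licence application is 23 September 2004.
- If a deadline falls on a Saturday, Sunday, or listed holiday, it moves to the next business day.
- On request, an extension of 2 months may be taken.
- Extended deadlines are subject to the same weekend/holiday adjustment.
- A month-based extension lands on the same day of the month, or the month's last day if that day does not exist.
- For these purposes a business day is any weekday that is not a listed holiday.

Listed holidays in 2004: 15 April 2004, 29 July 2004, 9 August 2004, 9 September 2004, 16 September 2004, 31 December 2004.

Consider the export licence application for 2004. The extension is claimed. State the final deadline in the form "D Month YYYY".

The stated deadline is 23 September 2004.
23 September 2004 is a Thursday and not a listed holiday, so it stands.
Applying the 2 months extension: 2 months after 23 September 2004 is 23 November 2004.
23 November 2004 falls on a Tuesday, which is a business day, so no adjustment is needed.
So the filing is due 23 November 2004.

23 November 2004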